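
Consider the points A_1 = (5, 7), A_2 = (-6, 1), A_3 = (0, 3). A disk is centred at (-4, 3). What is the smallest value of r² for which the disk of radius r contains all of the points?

97

The required radius is the distance from (-4, 3) to the farthest point.
Squared distances: 97, 8, 16.
Maximum is 97, attained at A_1.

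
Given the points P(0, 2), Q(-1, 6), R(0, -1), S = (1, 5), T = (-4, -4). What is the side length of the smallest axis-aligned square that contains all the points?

The bounding box has width 5 and height 10.
An axis-aligned square enclosing the set must have side ≥ max(width, height).
So the minimum side is max(5, 10) = 10.

10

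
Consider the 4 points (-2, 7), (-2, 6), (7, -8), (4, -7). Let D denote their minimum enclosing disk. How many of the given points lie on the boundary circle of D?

The minimum enclosing circle of a finite set is fixed by two of the points (as a diameter) or three (as a circumcircle).
The farthest pair is (-2, 7)–(7, -8) with squared distance 306. The circle on this segment as diameter has centre (2.5, -0.5) and r² = 306/4 = 76.5.
Check (-2, 6): distance² to centre = 62.5 ≤ 76.5, so it lies inside.
All remaining points lie in this disk, and no smaller disk contains both endpoints, so this is the minimum enclosing circle.
The points at distance exactly r from the centre are (-2, 7), (7, -8) — 2 points.

2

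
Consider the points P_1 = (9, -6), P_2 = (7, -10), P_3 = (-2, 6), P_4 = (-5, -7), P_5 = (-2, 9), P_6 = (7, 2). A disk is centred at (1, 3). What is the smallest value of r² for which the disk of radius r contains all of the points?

The required radius is the distance from (1, 3) to the farthest point.
Squared distances: 145, 205, 18, 136, 45, 37.
Maximum is 205, attained at P_2.

205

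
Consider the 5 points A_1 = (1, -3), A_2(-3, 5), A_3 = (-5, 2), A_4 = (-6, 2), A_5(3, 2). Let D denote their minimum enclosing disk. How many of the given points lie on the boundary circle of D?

3

The minimum enclosing circle of a finite set is fixed by two of the points (as a diameter) or three (as a circumcircle).
The minimum enclosing circle is determined by three boundary points: A_1, A_4, A_5.
Their circumcentre is (-1.5, 0.9) with r² = 21.46.
The farthest remaining point A_2 is at distance² 19.06 ≤ 21.46.
The points at distance exactly r from the centre are A_1, A_4, A_5 — 3 points.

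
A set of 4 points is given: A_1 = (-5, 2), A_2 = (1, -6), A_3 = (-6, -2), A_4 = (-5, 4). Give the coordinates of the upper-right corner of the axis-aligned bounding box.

(1, 4)

x-range [-6, 1], y-range [-6, 4].
The upper-right corner is (1, 4).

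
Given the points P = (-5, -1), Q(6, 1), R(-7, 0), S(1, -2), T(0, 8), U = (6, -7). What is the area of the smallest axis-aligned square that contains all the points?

225

The bounding box has width 13 and height 15.
An axis-aligned square enclosing the set must have side ≥ max(width, height).
So the minimum side is max(13, 15) = 15.
Area = 15² = 225.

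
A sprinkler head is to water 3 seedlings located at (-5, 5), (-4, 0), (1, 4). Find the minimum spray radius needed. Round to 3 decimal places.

3.424

Call the three points A, B, C in the order given.
Side lengths²: AB² = 26, AC² = 37, BC² = 41.
Since BC² = 41 < 37 + 26 = 63, the triangle is acute, so the smallest enclosing circle is the circumcircle.
Circumcentre = (-131/58, 171/58), r² = 19721/1682.
r = √(19721/1682) ≈ 3.424.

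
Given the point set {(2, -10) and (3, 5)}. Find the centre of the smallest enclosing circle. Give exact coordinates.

(2.5, -2.5)

The smallest circle enclosing two points has them as diameter endpoints.
Centre = midpoint = (2.5, -2.5); r² = |(2, -10)−(3, 5)|²/4 = 226/4 = 56.5.
Centre = (2.5, -2.5).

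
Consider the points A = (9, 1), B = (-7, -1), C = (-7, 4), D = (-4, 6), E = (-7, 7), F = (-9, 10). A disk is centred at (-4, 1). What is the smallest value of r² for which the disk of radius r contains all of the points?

The required radius is the distance from (-4, 1) to the farthest point.
Squared distances: 169, 13, 18, 25, 45, 106.
Maximum is 169, attained at A.

169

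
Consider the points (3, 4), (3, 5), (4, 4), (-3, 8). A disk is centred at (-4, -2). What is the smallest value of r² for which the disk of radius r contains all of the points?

101

The required radius is the distance from (-4, -2) to the farthest point.
Squared distances: 85, 98, 100, 101.
Maximum is 101, attained at (-3, 8).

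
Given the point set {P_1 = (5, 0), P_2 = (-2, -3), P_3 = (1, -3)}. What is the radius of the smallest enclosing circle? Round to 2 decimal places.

3.81

Side lengths²: P_1P_2² = 58, P_1P_3² = 25, P_2P_3² = 9.
Since P_1P_2² = 58 ≥ 25 + 9 = 34, the angle opposite P_1P_2 is not acute, so the smallest enclosing circle has P_1P_2 as diameter.
Centre = midpoint of P_1P_2 = (1.5, -1.5), r² = 58/4 = 14.5.
r = √(14.5) ≈ 3.81.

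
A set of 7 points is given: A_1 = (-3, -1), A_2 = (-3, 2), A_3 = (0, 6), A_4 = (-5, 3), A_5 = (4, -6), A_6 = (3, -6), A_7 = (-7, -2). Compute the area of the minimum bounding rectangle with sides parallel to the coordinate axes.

x ranges over [-7, 4], width 11.
y ranges over [-6, 6], height 12.
Area = 11 × 12 = 132.

132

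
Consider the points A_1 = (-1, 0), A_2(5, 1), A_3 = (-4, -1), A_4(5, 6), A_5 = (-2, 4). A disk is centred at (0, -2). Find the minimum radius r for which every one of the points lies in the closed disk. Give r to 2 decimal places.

9.43

The required radius is the distance from (0, -2) to the farthest point.
Squared distances: 5, 34, 17, 89, 40.
Maximum is 89, attained at A_4.
r = √89 ≈ 9.43.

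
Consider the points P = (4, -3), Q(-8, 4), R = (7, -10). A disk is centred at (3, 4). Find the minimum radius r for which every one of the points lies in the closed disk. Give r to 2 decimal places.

The required radius is the distance from (3, 4) to the farthest point.
Squared distances: 50, 121, 212.
Maximum is 212, attained at R.
r = √212 ≈ 14.56.

14.56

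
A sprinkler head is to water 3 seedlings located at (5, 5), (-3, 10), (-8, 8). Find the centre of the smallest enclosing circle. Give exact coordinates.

Call the three points A, B, C in the order given.
Side lengths²: AB² = 89, AC² = 178, BC² = 29.
Since AC² = 178 ≥ 89 + 29 = 118, the angle opposite AC is not acute, so the smallest enclosing circle has AC as diameter.
Centre = midpoint of AC = (-1.5, 6.5), r² = 178/4 = 44.5.
Centre = (-1.5, 6.5).

(-1.5, 6.5)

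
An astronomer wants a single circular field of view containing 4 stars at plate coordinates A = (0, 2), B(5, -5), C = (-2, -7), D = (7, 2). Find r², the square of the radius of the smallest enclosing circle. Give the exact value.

40.5

The farthest pair is C–D with squared distance 162. The circle on this segment as diameter has centre (2.5, -2.5) and r² = 162/4 = 40.5.
Check A: distance² to centre = 26.5 ≤ 40.5, so it lies inside.
All remaining points lie in this disk, and no smaller disk contains both endpoints, so this is the minimum enclosing circle.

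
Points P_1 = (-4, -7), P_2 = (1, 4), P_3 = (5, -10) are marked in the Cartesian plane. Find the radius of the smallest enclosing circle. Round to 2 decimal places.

7.32

Side lengths²: P_1P_2² = 146, P_1P_3² = 90, P_2P_3² = 212.
Since P_2P_3² = 212 < 146 + 90 = 236, the triangle is acute, so the smallest enclosing circle is the circumcircle.
Circumcentre = (43/19, -61/19), r² = 19345/361.
r = √(19345/361) ≈ 7.32.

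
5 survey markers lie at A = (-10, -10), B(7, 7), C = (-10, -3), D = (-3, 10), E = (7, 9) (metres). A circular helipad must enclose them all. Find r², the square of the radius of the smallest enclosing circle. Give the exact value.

The minimum enclosing circle of a finite set is fixed by two of the points (as a diameter) or three (as a circumcircle).
The farthest pair is A–E with squared distance 650. The circle on this segment as diameter has centre (-1.5, -0.5) and r² = 650/4 = 162.5.
Check B: distance² to centre = 128.5 ≤ 162.5, so it lies inside.
All remaining points lie in this disk, and no smaller disk contains both endpoints, so this is the minimum enclosing circle.

162.5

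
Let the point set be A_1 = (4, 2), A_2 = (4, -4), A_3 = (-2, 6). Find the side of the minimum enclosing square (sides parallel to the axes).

The bounding box has width 6 and height 10.
An axis-aligned square enclosing the set must have side ≥ max(width, height).
So the minimum side is max(6, 10) = 10.

10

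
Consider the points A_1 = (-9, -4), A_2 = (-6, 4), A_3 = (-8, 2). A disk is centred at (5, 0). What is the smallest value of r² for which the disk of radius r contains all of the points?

212

The required radius is the distance from (5, 0) to the farthest point.
Squared distances: 212, 137, 173.
Maximum is 212, attained at A_1.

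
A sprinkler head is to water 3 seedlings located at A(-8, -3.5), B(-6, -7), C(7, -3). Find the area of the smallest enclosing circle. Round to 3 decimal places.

176.911

Side lengths²: AB² = 16.25, AC² = 225.25, BC² = 185.
Since AC² = 225.25 ≥ 185 + 16.25 = 201.25, the angle opposite AC is not acute, so the smallest enclosing circle has AC as diameter.
Centre = midpoint of AC = (-0.5, -3.25), r² = 225.25/4 = 56.3125.
Area = π·r² = π·56.3125 ≈ 176.911.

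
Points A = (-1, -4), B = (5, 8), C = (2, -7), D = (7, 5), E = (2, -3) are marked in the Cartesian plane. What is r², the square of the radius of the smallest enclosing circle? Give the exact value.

A smallest enclosing disk is always determined by at most three of the input points on its boundary.
The farthest pair is B–C with squared distance 234. The circle on this segment as diameter has centre (3.5, 0.5) and r² = 234/4 = 58.5.
Check A: distance² to centre = 40.5 ≤ 58.5, so it lies inside.
All remaining points lie in this disk, and no smaller disk contains both endpoints, so this is the minimum enclosing circle.

58.5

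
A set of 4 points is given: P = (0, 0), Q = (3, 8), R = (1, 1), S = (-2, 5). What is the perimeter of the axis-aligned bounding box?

26

Width = max x − min x = 3 − (-2) = 5.
Height = max y − min y = 8 − 0 = 8.
Perimeter = 2(5 + 8) = 26.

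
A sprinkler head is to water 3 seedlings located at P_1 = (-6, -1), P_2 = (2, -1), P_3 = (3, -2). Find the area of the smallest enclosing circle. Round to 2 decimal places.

64.40

Side lengths²: P_1P_2² = 64, P_1P_3² = 82, P_2P_3² = 2.
Since P_1P_3² = 82 ≥ 64 + 2 = 66, the angle opposite P_1P_3 is not acute, so the smallest enclosing circle has P_1P_3 as diameter.
Centre = midpoint of P_1P_3 = (-1.5, -1.5), r² = 82/4 = 20.5.
Area = π·r² = π·20.5 ≈ 64.40.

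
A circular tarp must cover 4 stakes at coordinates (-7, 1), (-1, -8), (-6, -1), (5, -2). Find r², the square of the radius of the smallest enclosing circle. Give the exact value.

39.78

The minimum enclosing circle of a finite set is fixed by two of the points (as a diameter) or three (as a circumcircle).
The minimum enclosing circle is determined by three boundary points: (-7, 1), (-1, -8), (5, -2).
Their circumcentre is (-1.3, -1.7) with r² = 39.78.
The farthest remaining point (-6, -1) is at distance² 22.58 ≤ 39.78.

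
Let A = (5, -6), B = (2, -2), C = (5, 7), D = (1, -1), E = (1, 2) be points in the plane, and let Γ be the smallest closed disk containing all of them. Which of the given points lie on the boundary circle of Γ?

A smallest enclosing disk is always determined by at most three of the input points on its boundary.
The farthest pair is A–C with squared distance 169. The circle on this segment as diameter has centre (5, 0.5) and r² = 169/4 = 42.25.
Check B: distance² to centre = 15.25 ≤ 42.25, so it lies inside.
All remaining points lie in this disk, and no smaller disk contains both endpoints, so this is the minimum enclosing circle.
The points at distance exactly r from the centre are A, C — 2 points.

A, C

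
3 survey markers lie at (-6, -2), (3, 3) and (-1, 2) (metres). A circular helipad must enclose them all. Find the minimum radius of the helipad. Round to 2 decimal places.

Call the three points A, B, C in the order given.
Side lengths²: AB² = 106, AC² = 41, BC² = 17.
Since AB² = 106 ≥ 41 + 17 = 58, the angle opposite AB is not acute, so the smallest enclosing circle has AB as diameter.
Centre = midpoint of AB = (-1.5, 0.5), r² = 106/4 = 26.5.
r = √(26.5) ≈ 5.15.

5.15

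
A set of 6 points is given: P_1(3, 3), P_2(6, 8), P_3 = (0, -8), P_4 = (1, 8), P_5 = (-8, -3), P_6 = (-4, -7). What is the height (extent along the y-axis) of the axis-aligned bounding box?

max y = 8, min y = -8, so height = 16.

16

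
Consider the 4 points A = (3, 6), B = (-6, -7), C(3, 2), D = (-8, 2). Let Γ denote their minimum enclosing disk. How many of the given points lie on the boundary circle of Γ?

2

The minimum enclosing circle of a finite set is fixed by two of the points (as a diameter) or three (as a circumcircle).
The farthest pair is A–B with squared distance 250. The circle on this segment as diameter has centre (-1.5, -0.5) and r² = 250/4 = 62.5.
Check C: distance² to centre = 26.5 ≤ 62.5, so it lies inside.
All remaining points lie in this disk, and no smaller disk contains both endpoints, so this is the minimum enclosing circle.
The points at distance exactly r from the centre are A, B — 2 points.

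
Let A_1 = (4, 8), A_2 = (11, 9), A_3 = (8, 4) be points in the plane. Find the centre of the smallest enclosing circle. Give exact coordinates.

Side lengths²: A_1A_2² = 50, A_1A_3² = 32, A_2A_3² = 34.
Since A_1A_2² = 50 < 34 + 32 = 66, the triangle is acute, so the smallest enclosing circle is the circumcircle.
Circumcentre = (7.625, 7.625), r² = 13.28125.
Centre = (7.625, 7.625).

(7.625, 7.625)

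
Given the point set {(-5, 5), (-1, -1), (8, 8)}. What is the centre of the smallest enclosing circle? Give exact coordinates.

Call the three points A, B, C in the order given.
Side lengths²: AB² = 52, AC² = 178, BC² = 162.
Since AC² = 178 < 162 + 52 = 214, the triangle is acute, so the smallest enclosing circle is the circumcircle.
Circumcentre = (1.8, 5.2), r² = 46.28.
Centre = (1.8, 5.2).

(1.8, 5.2)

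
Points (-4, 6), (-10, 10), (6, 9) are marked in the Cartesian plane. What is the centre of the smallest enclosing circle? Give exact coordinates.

(-2, 9.5)

Call the three points A, B, C in the order given.
Side lengths²: AB² = 52, AC² = 109, BC² = 257.
Since BC² = 257 ≥ 109 + 52 = 161, the angle opposite BC is not acute, so the smallest enclosing circle has BC as diameter.
Centre = midpoint of BC = (-2, 9.5), r² = 257/4 = 64.25.
Centre = (-2, 9.5).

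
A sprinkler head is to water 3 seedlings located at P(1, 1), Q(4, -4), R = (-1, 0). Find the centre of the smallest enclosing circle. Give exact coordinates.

Side lengths²: PQ² = 34, PR² = 5, QR² = 41.
Since QR² = 41 ≥ 34 + 5 = 39, the angle opposite QR is not acute, so the smallest enclosing circle has QR as diameter.
Centre = midpoint of QR = (1.5, -2), r² = 41/4 = 10.25.
Centre = (1.5, -2).

(1.5, -2)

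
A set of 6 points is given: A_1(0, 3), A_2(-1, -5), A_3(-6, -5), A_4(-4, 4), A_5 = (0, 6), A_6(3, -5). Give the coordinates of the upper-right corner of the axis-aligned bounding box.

(3, 6)

x-range [-6, 3], y-range [-5, 6].
The upper-right corner is (3, 6).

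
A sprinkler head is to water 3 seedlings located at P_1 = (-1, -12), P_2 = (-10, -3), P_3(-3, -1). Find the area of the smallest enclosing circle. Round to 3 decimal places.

128.476

Side lengths²: P_1P_2² = 162, P_1P_3² = 125, P_2P_3² = 53.
Since P_1P_2² = 162 < 125 + 53 = 178, the triangle is acute, so the smallest enclosing circle is the circumcircle.
Circumcentre = (-91/18, -127/18), r² = 6625/162.
Area = π·r² = π·6625/162 ≈ 128.476.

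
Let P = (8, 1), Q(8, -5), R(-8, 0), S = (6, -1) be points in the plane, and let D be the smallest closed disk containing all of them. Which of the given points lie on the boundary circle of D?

The minimum enclosing circle of a finite set is fixed by two of the points (as a diameter) or three (as a circumcircle).
The minimum enclosing circle is determined by three boundary points: P, Q, R.
Their circumcentre is (0.15625, -2) with r² = 70.5244140625.
The farthest remaining point S is at distance² 35.1494140625 ≤ 70.5244140625.
The points at distance exactly r from the centre are P, Q, R — 3 points.

P, Q, R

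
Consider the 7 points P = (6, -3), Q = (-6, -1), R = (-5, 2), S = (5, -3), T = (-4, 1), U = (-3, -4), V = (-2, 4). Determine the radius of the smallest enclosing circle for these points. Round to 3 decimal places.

The minimum enclosing circle of a finite set is fixed by two of the points (as a diameter) or three (as a circumcircle).
The minimum enclosing circle is determined by three boundary points: P, Q, R.
Their circumcentre is (2/19, -26/19) with r² = 13505/361.
The farthest remaining point V is at distance² 12004/361 ≤ 13505/361.
r = √(13505/361) ≈ 6.116.

6.116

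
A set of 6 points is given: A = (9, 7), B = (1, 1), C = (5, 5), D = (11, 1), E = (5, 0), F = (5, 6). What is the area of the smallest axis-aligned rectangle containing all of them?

70

x ranges over [1, 11], width 10.
y ranges over [0, 7], height 7.
Area = 10 × 7 = 70.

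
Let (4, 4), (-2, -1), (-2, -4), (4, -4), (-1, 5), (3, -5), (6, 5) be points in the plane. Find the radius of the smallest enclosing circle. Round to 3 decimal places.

The minimum enclosing circle of a finite set is fixed by two of the points (as a diameter) or three (as a circumcircle).
The farthest pair is (-2, -4)–(6, 5) with squared distance 145. The circle on this segment as diameter has centre (2, 0.5) and r² = 145/4 = 36.25.
Check (4, 4): distance² to centre = 16.25 ≤ 36.25, so it lies inside.
All remaining points lie in this disk, and no smaller disk contains both endpoints, so this is the minimum enclosing circle.
r = √(36.25) ≈ 6.021.

6.021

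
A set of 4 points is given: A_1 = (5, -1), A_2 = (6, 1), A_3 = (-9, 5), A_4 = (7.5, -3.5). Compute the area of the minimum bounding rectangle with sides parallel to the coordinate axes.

x ranges over [-9, 7.5], width 16.5.
y ranges over [-3.5, 5], height 8.5.
Area = 16.5 × 8.5 = 140.25.

140.25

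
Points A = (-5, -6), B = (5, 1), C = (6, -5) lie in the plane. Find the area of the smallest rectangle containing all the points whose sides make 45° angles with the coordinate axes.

85

In coordinates u = x + y, v = x − y the rectangle is axis-aligned; the map (x,y)→(u,v) scales areas by 2.
u-values: -11, 6, 1; range = 6 − (-11) = 17.
v-values: 1, 4, 11; range = 11 − 1 = 10.
Area = (17 × 10) / 2 = 85.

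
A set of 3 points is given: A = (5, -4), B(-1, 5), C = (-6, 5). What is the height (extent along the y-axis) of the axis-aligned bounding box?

max y = 5, min y = -4, so height = 9.

9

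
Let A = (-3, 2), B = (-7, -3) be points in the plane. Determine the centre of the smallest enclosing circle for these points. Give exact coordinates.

The smallest circle enclosing two points has them as diameter endpoints.
Centre = midpoint = (-5, -0.5); r² = |AB|²/4 = 41/4 = 10.25.
Centre = (-5, -0.5).

(-5, -0.5)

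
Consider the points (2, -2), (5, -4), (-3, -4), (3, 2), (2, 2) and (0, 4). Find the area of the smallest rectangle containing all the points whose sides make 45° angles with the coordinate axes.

In coordinates u = x + y, v = x − y the rectangle is axis-aligned; the map (x,y)→(u,v) scales areas by 2.
u-values: 0, 1, -7, 5, 4, 4; range = 5 − (-7) = 12.
v-values: 4, 9, 1, 1, 0, -4; range = 9 − (-4) = 13.
Area = (12 × 13) / 2 = 78.

78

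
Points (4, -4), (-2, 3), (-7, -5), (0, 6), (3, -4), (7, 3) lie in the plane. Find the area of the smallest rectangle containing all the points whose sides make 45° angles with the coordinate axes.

In coordinates u = x + y, v = x − y the rectangle is axis-aligned; the map (x,y)→(u,v) scales areas by 2.
u-values: 0, 1, -12, 6, -1, 10; range = 10 − (-12) = 22.
v-values: 8, -5, -2, -6, 7, 4; range = 8 − (-6) = 14.
Area = (22 × 14) / 2 = 154.

154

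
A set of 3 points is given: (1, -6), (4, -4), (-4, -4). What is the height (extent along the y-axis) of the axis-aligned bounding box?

2

max y = -4, min y = -6, so height = 2.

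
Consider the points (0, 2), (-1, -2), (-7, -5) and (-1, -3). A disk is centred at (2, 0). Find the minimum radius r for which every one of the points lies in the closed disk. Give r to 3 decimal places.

The required radius is the distance from (2, 0) to the farthest point.
Squared distances: 8, 13, 106, 18.
Maximum is 106, attained at (-7, -5).
r = √106 ≈ 10.296.

10.296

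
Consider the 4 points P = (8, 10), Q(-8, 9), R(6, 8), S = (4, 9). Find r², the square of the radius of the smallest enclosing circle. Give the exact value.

64.25

By Welzl's lemma the MEC is supported by two points (diametrically opposite) or three points (on a circumcircle).
The farthest pair is P–Q with squared distance 257. The circle on this segment as diameter has centre (0, 9.5) and r² = 257/4 = 64.25.
Check R: distance² to centre = 38.25 ≤ 64.25, so it lies inside.
All remaining points lie in this disk, and no smaller disk contains both endpoints, so this is the minimum enclosing circle.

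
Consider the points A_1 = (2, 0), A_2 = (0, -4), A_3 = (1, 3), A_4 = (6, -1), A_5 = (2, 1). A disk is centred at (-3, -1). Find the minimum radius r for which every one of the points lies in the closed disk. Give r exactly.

The required radius is the distance from (-3, -1) to the farthest point.
Squared distances: 26, 18, 32, 81, 29.
Maximum is 81, attained at A_4.
r = √81 = 9.

9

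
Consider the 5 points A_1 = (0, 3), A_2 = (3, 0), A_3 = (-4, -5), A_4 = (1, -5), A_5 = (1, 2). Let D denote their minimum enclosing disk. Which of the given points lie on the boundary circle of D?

A_1, A_2, A_3

The minimum enclosing circle is determined by three boundary points: A_1, A_2, A_3.
Their circumcentre is (-4/3, -4/3) with r² = 185/9.
The farthest remaining point A_4 is at distance² 170/9 ≤ 185/9.
The points at distance exactly r from the centre are A_1, A_2, A_3 — 3 points.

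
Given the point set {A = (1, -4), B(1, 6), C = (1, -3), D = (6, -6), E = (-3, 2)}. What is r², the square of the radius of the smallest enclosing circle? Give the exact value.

24505/578

The minimum enclosing circle is determined by three boundary points: B, D, E.
Their circumcentre is (107/34, -5/34) with r² = 24505/578.
The farthest remaining point A is at distance² 11245/578 ≤ 24505/578.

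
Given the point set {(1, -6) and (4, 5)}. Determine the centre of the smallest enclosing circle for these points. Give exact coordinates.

The smallest circle enclosing two points has them as diameter endpoints.
Centre = midpoint = (2.5, -0.5); r² = |(1, -6)−(4, 5)|²/4 = 130/4 = 32.5.
Centre = (2.5, -0.5).

(2.5, -0.5)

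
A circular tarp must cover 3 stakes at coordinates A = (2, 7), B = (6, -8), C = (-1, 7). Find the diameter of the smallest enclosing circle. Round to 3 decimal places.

16.553

Side lengths²: AB² = 241, AC² = 9, BC² = 274.
Since BC² = 274 ≥ 241 + 9 = 250, the angle opposite BC is not acute, so the smallest enclosing circle has BC as diameter.
Centre = midpoint of BC = (2.5, -0.5), r² = 274/4 = 68.5.
Diameter = 2r = 2√(68.5) ≈ 16.553.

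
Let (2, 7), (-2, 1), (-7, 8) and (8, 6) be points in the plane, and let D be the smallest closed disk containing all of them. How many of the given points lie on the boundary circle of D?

The minimum enclosing circle of a finite set is fixed by two of the points (as a diameter) or three (as a circumcircle).
The farthest pair is (-7, 8)–(8, 6) with squared distance 229. The circle on this segment as diameter has centre (0.5, 7) and r² = 229/4 = 57.25.
Check (2, 7): distance² to centre = 2.25 ≤ 57.25, so it lies inside.
All remaining points lie in this disk, and no smaller disk contains both endpoints, so this is the minimum enclosing circle.
The points at distance exactly r from the centre are (-7, 8), (8, 6) — 2 points.

2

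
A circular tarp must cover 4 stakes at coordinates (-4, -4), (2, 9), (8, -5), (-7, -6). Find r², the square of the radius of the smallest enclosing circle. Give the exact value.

55709/648

The minimum enclosing circle of a finite set is fixed by two of the points (as a diameter) or three (as a circumcircle).
The minimum enclosing circle is determined by three boundary points: (2, 9), (8, -5), (-7, -6).
Their circumcentre is (5/36, -1/12) with r² = 55709/648.
The farthest remaining point (-4, -4) is at distance² 21041/648 ≤ 55709/648.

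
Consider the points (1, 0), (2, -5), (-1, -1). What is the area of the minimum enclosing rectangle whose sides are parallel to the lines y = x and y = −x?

14

In coordinates u = x + y, v = x − y the rectangle is axis-aligned; the map (x,y)→(u,v) scales areas by 2.
u-values: 1, -3, -2; range = 1 − (-3) = 4.
v-values: 1, 7, 0; range = 7 − 0 = 7.
Area = (4 × 7) / 2 = 14.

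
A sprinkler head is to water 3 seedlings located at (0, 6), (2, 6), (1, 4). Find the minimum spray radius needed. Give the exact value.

1.25

Call the three points A, B, C in the order given.
Side lengths²: AB² = 4, AC² = 5, BC² = 5.
Since BC² = 5 < 5 + 4 = 9, the triangle is acute, so the smallest enclosing circle is the circumcircle.
Circumcentre = (1, 5.25), r² = 1.5625.
r = √(1.5625) = 1.25.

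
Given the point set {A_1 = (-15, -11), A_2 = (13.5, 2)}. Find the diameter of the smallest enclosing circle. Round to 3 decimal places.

The smallest circle enclosing two points has them as diameter endpoints.
Centre = midpoint = (-0.75, -4.5); r² = |A_1A_2|²/4 = 981.25/4 = 245.3125.
Diameter = 2r = 2√(245.3125) ≈ 31.325.

31.325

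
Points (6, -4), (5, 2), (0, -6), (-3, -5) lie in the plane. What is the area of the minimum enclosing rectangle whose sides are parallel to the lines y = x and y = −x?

60

In coordinates u = x + y, v = x − y the rectangle is axis-aligned; the map (x,y)→(u,v) scales areas by 2.
u-values: 2, 7, -6, -8; range = 7 − (-8) = 15.
v-values: 10, 3, 6, 2; range = 10 − 2 = 8.
Area = (15 × 8) / 2 = 60.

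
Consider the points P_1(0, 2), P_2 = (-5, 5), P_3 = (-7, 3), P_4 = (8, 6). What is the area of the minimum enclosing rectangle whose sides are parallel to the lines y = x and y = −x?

108

In coordinates u = x + y, v = x − y the rectangle is axis-aligned; the map (x,y)→(u,v) scales areas by 2.
u-values: 2, 0, -4, 14; range = 14 − (-4) = 18.
v-values: -2, -10, -10, 2; range = 2 − (-10) = 12.
Area = (18 × 12) / 2 = 108.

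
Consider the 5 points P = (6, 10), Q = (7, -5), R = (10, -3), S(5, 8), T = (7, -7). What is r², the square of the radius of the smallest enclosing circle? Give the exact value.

The farthest pair is P–T with squared distance 290. The circle on this segment as diameter has centre (6.5, 1.5) and r² = 290/4 = 72.5.
Check Q: distance² to centre = 42.5 ≤ 72.5, so it lies inside.
All remaining points lie in this disk, and no smaller disk contains both endpoints, so this is the minimum enclosing circle.

72.5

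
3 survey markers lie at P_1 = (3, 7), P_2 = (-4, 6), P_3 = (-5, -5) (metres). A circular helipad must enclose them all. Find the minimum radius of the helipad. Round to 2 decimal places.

Side lengths²: P_1P_2² = 50, P_1P_3² = 208, P_2P_3² = 122.
Since P_1P_3² = 208 ≥ 122 + 50 = 172, the angle opposite P_1P_3 is not acute, so the smallest enclosing circle has P_1P_3 as diameter.
Centre = midpoint of P_1P_3 = (-1, 1), r² = 208/4 = 52.
r = √52 ≈ 7.21.

7.21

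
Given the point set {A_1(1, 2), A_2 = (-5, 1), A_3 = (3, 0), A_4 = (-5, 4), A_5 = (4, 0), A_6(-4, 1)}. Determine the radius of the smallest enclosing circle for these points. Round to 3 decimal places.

4.924

A smallest enclosing disk is always determined by at most three of the input points on its boundary.
The farthest pair is A_4–A_5 with squared distance 97. The circle on this segment as diameter has centre (-0.5, 2) and r² = 97/4 = 24.25.
Check A_1: distance² to centre = 2.25 ≤ 24.25, so it lies inside.
All remaining points lie in this disk, and no smaller disk contains both endpoints, so this is the minimum enclosing circle.
r = √(24.25) ≈ 4.924.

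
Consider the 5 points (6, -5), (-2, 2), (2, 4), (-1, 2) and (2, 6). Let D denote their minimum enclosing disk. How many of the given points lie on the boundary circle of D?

By Welzl's lemma the MEC is supported by two points (diametrically opposite) or three points (on a circumcircle).
The minimum enclosing circle is determined by three boundary points: (6, -5), (-2, 2), (2, 6).
Their circumcentre is (109/30, 11/30) with r² = 15481/450.
The farthest remaining point (-1, 2) is at distance² 10861/450 ≤ 15481/450.
The points at distance exactly r from the centre are (6, -5), (-2, 2), (2, 6) — 3 points.

3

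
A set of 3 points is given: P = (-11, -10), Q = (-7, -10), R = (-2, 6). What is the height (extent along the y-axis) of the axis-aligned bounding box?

16

max y = 6, min y = -10, so height = 16.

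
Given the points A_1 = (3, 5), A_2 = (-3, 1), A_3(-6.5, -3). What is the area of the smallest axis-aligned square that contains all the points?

90.25

The bounding box has width 9.5 and height 8.
An axis-aligned square enclosing the set must have side ≥ max(width, height).
So the minimum side is max(9.5, 8) = 9.5.
Area = 9.5² = 90.25.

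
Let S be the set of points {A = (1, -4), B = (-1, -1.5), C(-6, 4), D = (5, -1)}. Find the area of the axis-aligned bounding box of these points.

x ranges over [-6, 5], width 11.
y ranges over [-4, 4], height 8.
Area = 11 × 8 = 88.

88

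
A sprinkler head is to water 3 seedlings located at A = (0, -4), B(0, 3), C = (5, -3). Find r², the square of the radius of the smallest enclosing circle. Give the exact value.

Side lengths²: AB² = 49, AC² = 26, BC² = 61.
Since BC² = 61 < 49 + 26 = 75, the triangle is acute, so the smallest enclosing circle is the circumcircle.
Circumcentre = (1.9, -0.5), r² = 15.86.

15.86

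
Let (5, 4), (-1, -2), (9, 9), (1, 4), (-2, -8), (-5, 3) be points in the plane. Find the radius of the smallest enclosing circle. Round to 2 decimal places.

10.12

The minimum enclosing circle of a finite set is fixed by two of the points (as a diameter) or three (as a circumcircle).
The farthest pair is (9, 9)–(-2, -8) with squared distance 410. The circle on this segment as diameter has centre (3.5, 0.5) and r² = 410/4 = 102.5.
Check (5, 4): distance² to centre = 14.5 ≤ 102.5, so it lies inside.
All remaining points lie in this disk, and no smaller disk contains both endpoints, so this is the minimum enclosing circle.
r = √(102.5) ≈ 10.12.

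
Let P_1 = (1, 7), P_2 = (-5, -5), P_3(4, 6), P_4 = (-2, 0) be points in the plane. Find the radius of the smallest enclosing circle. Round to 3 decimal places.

The minimum enclosing circle of a finite set is fixed by two of the points (as a diameter) or three (as a circumcircle).
The farthest pair is P_2–P_3 with squared distance 202. The circle on this segment as diameter has centre (-0.5, 0.5) and r² = 202/4 = 50.5.
Check P_1: distance² to centre = 44.5 ≤ 50.5, so it lies inside.
All remaining points lie in this disk, and no smaller disk contains both endpoints, so this is the minimum enclosing circle.
r = √(50.5) ≈ 7.106.

7.106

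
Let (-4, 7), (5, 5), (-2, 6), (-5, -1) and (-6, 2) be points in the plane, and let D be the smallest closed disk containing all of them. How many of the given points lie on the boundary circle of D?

3

The minimum enclosing circle of a finite set is fixed by two of the points (as a diameter) or three (as a circumcircle).
The minimum enclosing circle is determined by three boundary points: (-4, 7), (5, 5), (-5, -1).
Their circumcentre is (-21/74, 183/74) with r² = 93925/2738.
The farthest remaining point (-6, 2) is at distance² 90077/2738 ≤ 93925/2738.
The points at distance exactly r from the centre are (-4, 7), (5, 5), (-5, -1) — 3 points.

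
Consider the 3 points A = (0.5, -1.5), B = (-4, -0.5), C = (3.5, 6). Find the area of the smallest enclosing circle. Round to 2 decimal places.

Side lengths²: AB² = 21.25, AC² = 65.25, BC² = 98.5.
Since BC² = 98.5 ≥ 65.25 + 21.25 = 86.5, the angle opposite BC is not acute, so the smallest enclosing circle has BC as diameter.
Centre = midpoint of BC = (-0.25, 2.75), r² = 98.5/4 = 24.625.
Area = π·r² = π·24.625 ≈ 77.36.

77.36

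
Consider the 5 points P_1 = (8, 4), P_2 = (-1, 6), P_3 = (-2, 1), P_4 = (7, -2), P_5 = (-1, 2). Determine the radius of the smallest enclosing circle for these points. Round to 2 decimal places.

5.66

By Welzl's lemma the MEC is supported by two points (diametrically opposite) or three points (on a circumcircle).
The farthest pair is P_2–P_4 with squared distance 128. The circle on this segment as diameter has centre (3, 2) and r² = 128/4 = 32.
Check P_1: distance² to centre = 29 ≤ 32, so it lies inside.
All remaining points lie in this disk, and no smaller disk contains both endpoints, so this is the minimum enclosing circle.
r = √32 ≈ 5.66.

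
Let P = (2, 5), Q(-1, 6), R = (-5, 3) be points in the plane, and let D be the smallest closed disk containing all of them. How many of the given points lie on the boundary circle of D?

2

Side lengths²: PQ² = 10, PR² = 53, QR² = 25.
Since PR² = 53 ≥ 25 + 10 = 35, the angle opposite PR is not acute, so the smallest enclosing circle has PR as diameter.
Centre = midpoint of PR = (-1.5, 4), r² = 53/4 = 13.25.
The points at distance exactly r from the centre are P, R — 2 points.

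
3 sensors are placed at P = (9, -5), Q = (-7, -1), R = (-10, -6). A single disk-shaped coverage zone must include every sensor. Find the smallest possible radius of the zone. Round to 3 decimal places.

Side lengths²: PQ² = 272, PR² = 362, QR² = 34.
Since PR² = 362 ≥ 272 + 34 = 306, the angle opposite PR is not acute, so the smallest enclosing circle has PR as diameter.
Centre = midpoint of PR = (-0.5, -5.5), r² = 362/4 = 90.5.
r = √(90.5) ≈ 9.513.

9.513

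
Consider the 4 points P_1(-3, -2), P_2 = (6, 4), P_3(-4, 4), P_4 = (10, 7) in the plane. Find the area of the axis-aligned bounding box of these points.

126

x ranges over [-4, 10], width 14.
y ranges over [-2, 7], height 9.
Area = 14 × 9 = 126.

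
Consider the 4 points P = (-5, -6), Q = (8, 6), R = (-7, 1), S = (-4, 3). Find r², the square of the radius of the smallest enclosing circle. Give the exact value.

78.25

The farthest pair is P–Q with squared distance 313. The circle on this segment as diameter has centre (1.5, 0) and r² = 313/4 = 78.25.
Check R: distance² to centre = 73.25 ≤ 78.25, so it lies inside.
All remaining points lie in this disk, and no smaller disk contains both endpoints, so this is the minimum enclosing circle.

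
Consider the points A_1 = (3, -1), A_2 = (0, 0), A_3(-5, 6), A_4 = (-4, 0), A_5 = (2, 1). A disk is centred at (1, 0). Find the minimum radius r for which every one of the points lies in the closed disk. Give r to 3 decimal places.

8.485

The required radius is the distance from (1, 0) to the farthest point.
Squared distances: 5, 1, 72, 25, 2.
Maximum is 72, attained at A_3.
r = √72 ≈ 8.485.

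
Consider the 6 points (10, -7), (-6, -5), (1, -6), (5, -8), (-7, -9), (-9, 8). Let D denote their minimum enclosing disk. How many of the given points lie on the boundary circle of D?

3

The farthest pair is (10, -7)–(-9, 8) with squared distance 586. The circle on this segment as diameter has centre (0.5, 0.5) and r² = 586/4 = 146.5.
Check (-6, -5): distance² to centre = 72.5 ≤ 146.5, so it lies inside.
All remaining points lie in this disk, and no smaller disk contains both endpoints, so this is the minimum enclosing circle.
The points at distance exactly r from the centre are (10, -7), (-7, -9), (-9, 8) — 3 points.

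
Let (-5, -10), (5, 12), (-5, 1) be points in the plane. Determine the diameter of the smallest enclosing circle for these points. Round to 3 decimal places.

24.166

Call the three points A, B, C in the order given.
Side lengths²: AB² = 584, AC² = 121, BC² = 221.
Since AB² = 584 ≥ 221 + 121 = 342, the angle opposite AB is not acute, so the smallest enclosing circle has AB as diameter.
Centre = midpoint of AB = (0, 1), r² = 584/4 = 146.
Diameter = 2r = 2√146 ≈ 24.166.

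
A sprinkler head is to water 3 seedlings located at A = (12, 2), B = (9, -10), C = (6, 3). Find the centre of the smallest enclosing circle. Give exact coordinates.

(8.02, -3.38)

Side lengths²: AB² = 153, AC² = 37, BC² = 178.
Since BC² = 178 < 153 + 37 = 190, the triangle is acute, so the smallest enclosing circle is the circumcircle.
Circumcentre = (8.02, -3.38), r² = 44.7848.
Centre = (8.02, -3.38).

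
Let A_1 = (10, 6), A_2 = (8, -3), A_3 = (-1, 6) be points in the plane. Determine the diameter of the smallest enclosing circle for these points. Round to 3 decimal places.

Side lengths²: A_1A_2² = 85, A_1A_3² = 121, A_2A_3² = 162.
Since A_2A_3² = 162 < 121 + 85 = 206, the triangle is acute, so the smallest enclosing circle is the circumcircle.
Circumcentre = (4.5, 2.5), r² = 42.5.
Diameter = 2r = 2√(42.5) ≈ 13.038.

13.038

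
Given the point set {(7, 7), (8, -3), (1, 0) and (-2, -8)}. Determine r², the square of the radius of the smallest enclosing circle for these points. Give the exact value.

76.5

By Welzl's lemma the MEC is supported by two points (diametrically opposite) or three points (on a circumcircle).
The farthest pair is (7, 7)–(-2, -8) with squared distance 306. The circle on this segment as diameter has centre (2.5, -0.5) and r² = 306/4 = 76.5.
Check (8, -3): distance² to centre = 36.5 ≤ 76.5, so it lies inside.
All remaining points lie in this disk, and no smaller disk contains both endpoints, so this is the minimum enclosing circle.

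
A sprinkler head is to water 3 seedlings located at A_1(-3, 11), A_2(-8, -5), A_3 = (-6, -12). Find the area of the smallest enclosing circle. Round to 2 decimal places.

Side lengths²: A_1A_2² = 281, A_1A_3² = 538, A_2A_3² = 53.
Since A_1A_3² = 538 ≥ 281 + 53 = 334, the angle opposite A_1A_3 is not acute, so the smallest enclosing circle has A_1A_3 as diameter.
Centre = midpoint of A_1A_3 = (-4.5, -0.5), r² = 538/4 = 134.5.
Area = π·r² = π·134.5 ≈ 422.54.

422.54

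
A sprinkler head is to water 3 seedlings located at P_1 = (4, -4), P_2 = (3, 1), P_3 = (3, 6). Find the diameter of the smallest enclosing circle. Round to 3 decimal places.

10.050

Side lengths²: P_1P_2² = 26, P_1P_3² = 101, P_2P_3² = 25.
Since P_1P_3² = 101 ≥ 26 + 25 = 51, the angle opposite P_1P_3 is not acute, so the smallest enclosing circle has P_1P_3 as diameter.
Centre = midpoint of P_1P_3 = (3.5, 1), r² = 101/4 = 25.25.
Diameter = 2r = 2√(25.25) ≈ 10.050.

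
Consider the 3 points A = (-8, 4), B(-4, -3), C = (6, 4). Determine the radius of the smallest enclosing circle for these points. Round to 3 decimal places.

Side lengths²: AB² = 65, AC² = 196, BC² = 149.
Since AC² = 196 < 149 + 65 = 214, the triangle is acute, so the smallest enclosing circle is the circumcircle.
Circumcentre = (-1, 47/14), r² = 9685/196.
r = √(9685/196) ≈ 7.029.

7.029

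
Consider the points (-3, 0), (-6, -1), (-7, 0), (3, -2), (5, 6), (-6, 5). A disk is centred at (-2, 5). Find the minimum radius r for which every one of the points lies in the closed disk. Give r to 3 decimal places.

8.602

The required radius is the distance from (-2, 5) to the farthest point.
Squared distances: 26, 52, 50, 74, 50, 16.
Maximum is 74, attained at (3, -2).
r = √74 ≈ 8.602.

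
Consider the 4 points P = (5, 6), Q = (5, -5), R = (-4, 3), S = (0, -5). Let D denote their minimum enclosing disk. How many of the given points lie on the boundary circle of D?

By Welzl's lemma the MEC is supported by two points (diametrically opposite) or three points (on a circumcircle).
The minimum enclosing circle is determined by three boundary points: P, Q, R.
Their circumcentre is (11/6, 0.5) with r² = 725/18.
The farthest remaining point S is at distance² 605/18 ≤ 725/18.
The points at distance exactly r from the centre are P, Q, R — 3 points.

3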